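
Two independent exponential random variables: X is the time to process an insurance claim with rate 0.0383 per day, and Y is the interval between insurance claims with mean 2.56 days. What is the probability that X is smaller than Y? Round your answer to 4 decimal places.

0.0893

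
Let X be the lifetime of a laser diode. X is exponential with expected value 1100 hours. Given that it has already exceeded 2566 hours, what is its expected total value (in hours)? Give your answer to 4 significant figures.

3666

The rate is λ = 1/1100 = 0.000909091 per hour.
By memorylessness, E[X | X > 2566] = 2566 + 1/λ = 2566 + 1100 = 3666 hours.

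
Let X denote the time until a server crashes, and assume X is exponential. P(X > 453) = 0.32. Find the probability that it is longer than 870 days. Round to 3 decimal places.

0.112

e^(−λ·453) = 0.32 ⇒ λ = −ln(0.32)/453 = 0.00251531.
P(X > 870) = e^(−0.00251531·870) = e^(−2.1883) ≈ 0.112.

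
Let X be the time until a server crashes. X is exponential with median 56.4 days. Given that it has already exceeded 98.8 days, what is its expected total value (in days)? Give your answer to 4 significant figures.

For an exponential, median = ln(2)/λ, so λ = ln 2 / 56.4 = 0.0122898 per day.
By memorylessness, E[X | X > 98.8] = 98.8 + 1/λ = 98.8 + 81.368 = 180.168 days.

180.2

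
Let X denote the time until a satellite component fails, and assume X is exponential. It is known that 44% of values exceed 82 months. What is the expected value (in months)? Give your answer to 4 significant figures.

e^(−λ·82) = 0.44 ⇒ λ = −ln(0.44)/82 = 0.010012.
Mean = 1/λ = 99.8806 months.

99.88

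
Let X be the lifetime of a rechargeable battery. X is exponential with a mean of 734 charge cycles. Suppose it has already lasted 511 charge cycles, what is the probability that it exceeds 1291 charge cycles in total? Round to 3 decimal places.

0.346

The rate is λ = 1/734 = 0.0013624 per charge cycle.
The exponential is memoryless, so the remaining time is again Exp(λ): the condition X > 511 is irrelevant.
P(X > 780) = e^(−1.0627) ≈ 0.346.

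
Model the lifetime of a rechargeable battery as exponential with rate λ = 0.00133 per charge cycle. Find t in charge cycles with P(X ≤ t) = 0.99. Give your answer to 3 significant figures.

Set 1 − e^(−λt) = 0.99, so t = −ln(0.01)/λ = 4.6052/0.00133 ≈ 3462.53 charge cycles.

3460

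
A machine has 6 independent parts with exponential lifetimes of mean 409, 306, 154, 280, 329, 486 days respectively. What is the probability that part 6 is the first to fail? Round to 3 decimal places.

0.099

Rates: λ_i = 1/mean_i → 0.00244499, 0.00326797, 0.00649351, 0.00357143, 0.00303951, 0.00205761; Σλ = 0.020875.
P(part 6 first) = λ_6/Σλ = 0.00205761/0.020875 ≈ 0.099.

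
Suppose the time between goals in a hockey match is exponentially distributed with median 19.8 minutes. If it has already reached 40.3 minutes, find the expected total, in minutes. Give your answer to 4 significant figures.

For an exponential, median = ln(2)/λ, so λ = ln 2 / 19.8 = 0.0350074 per minute.
By memorylessness, E[X | X > 40.3] = 40.3 + 1/λ = 40.3 + 28.5654 = 68.8654 minutes.

68.87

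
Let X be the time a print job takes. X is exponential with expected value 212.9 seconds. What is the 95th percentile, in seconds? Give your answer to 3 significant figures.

638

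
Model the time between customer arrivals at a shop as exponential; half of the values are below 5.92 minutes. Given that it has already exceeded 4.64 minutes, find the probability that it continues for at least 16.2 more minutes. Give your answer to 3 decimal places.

For an exponential, median = ln(2)/λ, so λ = ln 2 / 5.92 = 0.117086 per minute.
By the memoryless property, P(X > 4.64+16.2 | X > 4.64) = P(X > 16.2).
P(X > 16.2) = e^(−1.8968) ≈ 0.150.

0.150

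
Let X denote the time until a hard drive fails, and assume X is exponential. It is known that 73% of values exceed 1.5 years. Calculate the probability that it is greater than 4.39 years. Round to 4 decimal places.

0.3981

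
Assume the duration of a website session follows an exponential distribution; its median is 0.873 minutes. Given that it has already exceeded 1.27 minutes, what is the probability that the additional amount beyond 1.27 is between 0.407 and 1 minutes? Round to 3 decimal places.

For an exponential, median = ln(2)/λ, so λ = ln 2 / 0.873 = 0.793983 per minute.
Memoryless: the residual past 1.27 is again Exp(λ).
P(0.407 < residual < 1) = e^(−λ·0.407) − e^(−λ·1) = 0.72386 − 0.45204 ≈ 0.272.

0.272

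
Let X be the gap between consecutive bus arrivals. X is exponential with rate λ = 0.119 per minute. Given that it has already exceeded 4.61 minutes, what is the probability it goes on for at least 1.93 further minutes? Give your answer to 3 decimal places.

0.795

The exponential is memoryless, so the remaining time is again Exp(λ): the condition X > 4.61 is irrelevant.
P(X > 1.93) = e^(−0.22967) ≈ 0.795.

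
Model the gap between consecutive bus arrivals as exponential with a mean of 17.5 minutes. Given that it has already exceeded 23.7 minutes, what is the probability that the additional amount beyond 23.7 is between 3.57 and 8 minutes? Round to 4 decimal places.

0.1824

The rate is λ = 1/17.5 = 0.0571429 per minute.
Memoryless: the residual past 23.7 is again Exp(λ).
P(3.57 < residual < 8) = e^(−λ·3.57) − e^(−λ·8) = 0.81546 − 0.63309 ≈ 0.1824.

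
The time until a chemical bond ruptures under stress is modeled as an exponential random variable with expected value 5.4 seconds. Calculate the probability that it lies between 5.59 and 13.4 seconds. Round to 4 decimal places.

The rate is λ = 1/5.4 = 0.185185 per second.
P(5.59 < X < 13.4) = e^(−λ·5.59) − e^(−λ·13.4) = 0.35516 − 0.08362 ≈ 0.2715.

0.2715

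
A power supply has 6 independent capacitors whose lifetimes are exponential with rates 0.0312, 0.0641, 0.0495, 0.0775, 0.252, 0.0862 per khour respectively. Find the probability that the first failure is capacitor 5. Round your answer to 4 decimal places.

The time to first failure is exponential with rate Σλ = 0.0312 + 0.0641 + 0.0495 + 0.0775 + 0.252 + 0.0862 = 0.5605.
P(capacitor 5 first) = λ_5/Σλ = 0.252/0.5605 ≈ 0.4496.

0.4496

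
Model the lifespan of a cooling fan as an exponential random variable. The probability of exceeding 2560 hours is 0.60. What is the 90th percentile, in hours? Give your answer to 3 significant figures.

e^(−λ·2560) = 0.60 ⇒ λ = −ln(0.60)/2560 = 0.000199541.
90th percentile: 1 − e^(−λt) = 0.9, t = −ln(0.1)/λ = 11539.4 hours.

11500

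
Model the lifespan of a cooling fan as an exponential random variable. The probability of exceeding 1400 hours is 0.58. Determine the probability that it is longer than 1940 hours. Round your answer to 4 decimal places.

e^(−λ·1400) = 0.58 ⇒ λ = −ln(0.58)/1400 = 0.000389091.
P(X > 1940) = e^(−0.000389091·1940) = e^(−0.75484) ≈ 0.4701.

0.4701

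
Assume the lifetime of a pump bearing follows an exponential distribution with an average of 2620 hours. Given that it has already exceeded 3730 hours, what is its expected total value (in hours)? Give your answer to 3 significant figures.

The rate is λ = 1/2620 = 0.000381679 per hour.
By memorylessness, E[X | X > 3730] = 3730 + 1/λ = 3730 + 2620 = 6350 hours.

6350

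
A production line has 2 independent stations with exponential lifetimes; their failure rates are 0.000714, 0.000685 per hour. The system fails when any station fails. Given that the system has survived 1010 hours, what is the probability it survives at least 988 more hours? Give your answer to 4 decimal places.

0.2510

Time to first failure ~ Exp(Σλ) with Σλ = 0.001399.
By memorylessness, P(T > 1010+988 | T > 1010) = P(T > 988) = e^(−0.001399·988) ≈ 0.2510.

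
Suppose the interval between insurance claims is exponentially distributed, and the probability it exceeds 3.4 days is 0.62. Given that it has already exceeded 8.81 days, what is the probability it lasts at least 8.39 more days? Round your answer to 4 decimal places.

From e^(−λ·3.4) = 0.62, λ = −ln(0.62)/3.4 = 0.140599.
Memoryless: P(X > 8.81+8.39 | X > 8.81) = P(X > 8.39) = e^(−0.140599·8.39) ≈ 0.3074.

0.3074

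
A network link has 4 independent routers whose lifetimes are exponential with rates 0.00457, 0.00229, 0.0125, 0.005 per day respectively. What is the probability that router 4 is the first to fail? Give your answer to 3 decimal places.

0.205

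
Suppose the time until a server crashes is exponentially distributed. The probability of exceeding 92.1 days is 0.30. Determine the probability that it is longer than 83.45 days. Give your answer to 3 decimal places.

e^(−λ·92.1) = 0.30 ⇒ λ = −ln(0.30)/92.1 = 0.0130725.
P(X > 83.45) = e^(−0.0130725·83.45) = e^(−1.0909) ≈ 0.336.

0.336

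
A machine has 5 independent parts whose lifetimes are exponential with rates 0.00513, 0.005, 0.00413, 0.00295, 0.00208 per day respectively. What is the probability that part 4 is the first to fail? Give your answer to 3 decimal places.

The time to first failure is exponential with rate Σλ = 0.00513 + 0.005 + 0.00413 + 0.00295 + 0.00208 = 0.01929.
P(part 4 first) = λ_4/Σλ = 0.00295/0.01929 ≈ 0.153.

0.153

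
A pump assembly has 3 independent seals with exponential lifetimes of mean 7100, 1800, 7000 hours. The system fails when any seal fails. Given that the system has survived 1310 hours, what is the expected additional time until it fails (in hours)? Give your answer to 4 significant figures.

1192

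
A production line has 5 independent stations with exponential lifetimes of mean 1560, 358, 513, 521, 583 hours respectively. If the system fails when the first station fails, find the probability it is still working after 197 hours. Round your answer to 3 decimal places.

The first failure time is exponential with rate Σλ_i = 1/1560 + 1/358 + 1/513 + 1/521 + 1/583 = 0.00901829 per hour.
P(min > 197) = e^(−0.00901829·197) = e^(−1.7766) ≈ 0.169.

0.169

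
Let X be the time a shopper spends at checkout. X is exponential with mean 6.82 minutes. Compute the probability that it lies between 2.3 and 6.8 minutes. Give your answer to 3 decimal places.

0.345

The rate is λ = 1/6.82 = 0.146628 per minute.
P(2.3 < X < 6.8) = e^(−λ·2.3) − e^(−λ·6.8) = 0.71374 − 0.36896 ≈ 0.345.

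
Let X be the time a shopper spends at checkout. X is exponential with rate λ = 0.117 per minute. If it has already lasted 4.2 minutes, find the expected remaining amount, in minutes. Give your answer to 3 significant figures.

8.55

By memorylessness, the remaining amount past any threshold is again Exp(λ) with mean 1/λ = 8.54701 minutes.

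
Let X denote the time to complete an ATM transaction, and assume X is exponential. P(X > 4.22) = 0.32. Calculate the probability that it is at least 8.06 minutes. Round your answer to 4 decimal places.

0.1135

e^(−λ·4.22) = 0.32 ⇒ λ = −ln(0.32)/4.22 = 0.270008.
P(X > 8.06) = e^(−0.270008·8.06) = e^(−2.1763) ≈ 0.1135.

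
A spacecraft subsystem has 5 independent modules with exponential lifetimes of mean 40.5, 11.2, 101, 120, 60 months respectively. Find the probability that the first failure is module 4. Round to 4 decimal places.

0.0560

Rates: λ_i = 1/mean_i → 0.0246914, 0.0892857, 0.00990099, 0.00833333, 0.0166667; Σλ = 0.148878.
P(module 4 first) = λ_4/Σλ = 0.00833333/0.148878 ≈ 0.0560.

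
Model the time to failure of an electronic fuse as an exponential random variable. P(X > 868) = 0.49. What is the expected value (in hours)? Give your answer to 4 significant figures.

e^(−λ·868) = 0.49 ⇒ λ = −ln(0.49)/868 = 0.000821832.
Mean = 1/λ = 1216.79 hours.

1217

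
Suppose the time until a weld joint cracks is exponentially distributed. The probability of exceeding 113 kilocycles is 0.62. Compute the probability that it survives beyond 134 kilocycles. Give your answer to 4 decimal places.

0.5673

e^(−λ·113) = 0.62 ⇒ λ = −ln(0.62)/113 = 0.00423041.
P(X > 134) = e^(−0.00423041·134) = e^(−0.56687) ≈ 0.5673.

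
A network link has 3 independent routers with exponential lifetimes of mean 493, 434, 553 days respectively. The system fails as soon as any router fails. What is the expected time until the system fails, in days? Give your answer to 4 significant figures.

The first failure time is exponential with rate Σλ_i = 1/493 + 1/434 + 1/553 = 0.00614086 per day.
E[min] = 1/Σλ = 1/0.00614086 = 162.844 days.

162.8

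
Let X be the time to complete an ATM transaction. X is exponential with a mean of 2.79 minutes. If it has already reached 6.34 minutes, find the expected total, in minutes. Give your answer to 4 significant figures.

The rate is λ = 1/2.79 = 0.358423 per minute.
By memorylessness, E[X | X > 6.34] = 6.34 + 1/λ = 6.34 + 2.79 = 9.13 minutes.

9.130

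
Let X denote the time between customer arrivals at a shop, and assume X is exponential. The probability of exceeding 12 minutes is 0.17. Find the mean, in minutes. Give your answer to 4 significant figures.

6.772

e^(−λ·12) = 0.17 ⇒ λ = −ln(0.17)/12 = 0.147663.
Mean = 1/λ = 6.77217 minutes.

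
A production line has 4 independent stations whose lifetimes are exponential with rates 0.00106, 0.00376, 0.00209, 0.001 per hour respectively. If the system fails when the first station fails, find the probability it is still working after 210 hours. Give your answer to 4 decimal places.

The time to first failure is exponential with rate Σλ = 0.00106 + 0.00376 + 0.00209 + 0.001 = 0.00791.
P(min > 210) = e^(−0.00791·210) = e^(−1.6611) ≈ 0.1899.

0.1899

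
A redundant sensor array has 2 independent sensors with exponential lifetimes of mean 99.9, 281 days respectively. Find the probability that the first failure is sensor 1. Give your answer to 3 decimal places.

0.738

Rates: λ_i = 1/mean_i → 0.01001, 0.00355872; Σλ = 0.0135687.
P(sensor 1 first) = λ_1/Σλ = 0.01001/0.0135687 ≈ 0.738.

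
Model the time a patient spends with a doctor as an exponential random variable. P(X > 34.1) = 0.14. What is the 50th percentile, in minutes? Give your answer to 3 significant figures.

e^(−λ·34.1) = 0.14 ⇒ λ = −ln(0.14)/34.1 = 0.0576573.
50th percentile: 1 − e^(−λt) = 0.5, t = −ln(0.5)/λ = 12.0219 minutes.

12.0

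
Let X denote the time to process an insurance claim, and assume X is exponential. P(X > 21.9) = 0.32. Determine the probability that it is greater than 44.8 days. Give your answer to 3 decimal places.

0.097

e^(−λ·21.9) = 0.32 ⇒ λ = −ln(0.32)/21.9 = 0.052029.
P(X > 44.8) = e^(−0.052029·44.8) = e^(−2.3309) ≈ 0.097.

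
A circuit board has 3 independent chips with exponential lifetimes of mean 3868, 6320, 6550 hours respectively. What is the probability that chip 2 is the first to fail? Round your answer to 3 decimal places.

0.278

Rates: λ_i = 1/mean_i → 0.000258532, 0.000158228, 0.000152672; Σλ = 0.000569431.
P(chip 2 first) = λ_2/Σλ = 0.000158228/0.000569431 ≈ 0.278.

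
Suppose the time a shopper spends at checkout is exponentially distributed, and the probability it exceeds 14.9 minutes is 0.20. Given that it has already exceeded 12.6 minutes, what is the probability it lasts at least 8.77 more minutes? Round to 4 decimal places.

0.3878

From e^(−λ·14.9) = 0.20, λ = −ln(0.20)/14.9 = 0.108016.
Memoryless: P(X > 12.6+8.77 | X > 12.6) = P(X > 8.77) = e^(−0.108016·8.77) ≈ 0.3878.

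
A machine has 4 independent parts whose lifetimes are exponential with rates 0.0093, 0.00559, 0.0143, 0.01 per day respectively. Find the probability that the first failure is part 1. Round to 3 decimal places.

The time to first failure is exponential with rate Σλ = 0.0093 + 0.00559 + 0.0143 + 0.01 = 0.03919.
P(part 1 first) = λ_1/Σλ = 0.0093/0.03919 ≈ 0.237.

0.237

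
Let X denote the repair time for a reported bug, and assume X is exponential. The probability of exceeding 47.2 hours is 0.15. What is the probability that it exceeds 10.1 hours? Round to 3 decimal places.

e^(−λ·47.2) = 0.15 ⇒ λ = −ln(0.15)/47.2 = 0.0401932.
P(X > 10.1) = e^(−0.0401932·10.1) = e^(−0.40595) ≈ 0.666.

0.666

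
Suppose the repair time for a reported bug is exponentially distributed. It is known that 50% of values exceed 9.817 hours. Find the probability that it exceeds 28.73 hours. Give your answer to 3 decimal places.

0.132

e^(−λ·9.817) = 0.50 ⇒ λ = −ln(0.50)/9.817 = 0.0706068.
P(X > 28.73) = e^(−0.0706068·28.73) = e^(−2.0285) ≈ 0.132.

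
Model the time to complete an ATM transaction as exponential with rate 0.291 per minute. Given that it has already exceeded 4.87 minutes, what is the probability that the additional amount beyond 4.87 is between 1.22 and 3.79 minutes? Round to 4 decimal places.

Memoryless: the residual past 4.87 is again Exp(λ).
P(1.22 < residual < 3.79) = e^(−λ·1.22) − e^(−λ·3.79) = 0.70116 − 0.33191 ≈ 0.3692.

0.3692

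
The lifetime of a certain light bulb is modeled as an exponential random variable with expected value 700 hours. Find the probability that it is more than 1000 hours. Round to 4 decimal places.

The rate is λ = 1/700 = 0.00142857 per hour.
P(X > 1000) = e^(−λ·1000) = e^(−1.4286) ≈ 0.2397.

0.2397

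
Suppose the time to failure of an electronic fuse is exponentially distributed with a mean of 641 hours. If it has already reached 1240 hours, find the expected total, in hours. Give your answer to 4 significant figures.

The rate is λ = 1/641 = 0.00156006 per hour.
By memorylessness, E[X | X > 1240] = 1240 + 1/λ = 1240 + 641 = 1881 hours.

1881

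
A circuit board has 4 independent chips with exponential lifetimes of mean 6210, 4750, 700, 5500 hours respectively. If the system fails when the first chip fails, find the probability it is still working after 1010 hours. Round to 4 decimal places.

The first failure time is exponential with rate Σλ_i = 1/6210 + 1/4750 + 1/700 + 1/5500 = 0.00198195 per hour.
P(min > 1010) = e^(−0.00198195·1010) = e^(−2.0018) ≈ 0.1351.

0.1351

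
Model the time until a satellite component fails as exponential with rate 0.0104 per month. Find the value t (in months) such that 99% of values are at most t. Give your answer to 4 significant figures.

Set 1 − e^(−λt) = 0.99, so t = −ln(0.01)/λ = 4.6052/0.0104 ≈ 442.805 months.

442.8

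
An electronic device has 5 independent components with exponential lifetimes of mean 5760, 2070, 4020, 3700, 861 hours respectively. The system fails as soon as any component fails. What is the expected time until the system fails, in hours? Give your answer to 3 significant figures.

The first failure time is exponential with rate Σλ_i = 1/5760 + 1/2070 + 1/4020 + 1/3700 + 1/861 = 0.00233717 per hour.
E[min] = 1/Σλ = 1/0.00233717 = 427.868 hours.

428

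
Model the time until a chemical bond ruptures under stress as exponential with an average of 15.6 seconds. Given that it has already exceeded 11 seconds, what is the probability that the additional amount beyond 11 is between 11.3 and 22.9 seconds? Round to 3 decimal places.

0.254

The rate is λ = 1/15.6 = 0.0641026 per second.
Memoryless: the residual past 11 is again Exp(λ).
P(11.3 < residual < 22.9) = e^(−λ·11.3) − e^(−λ·22.9) = 0.48464 − 0.23040 ≈ 0.254.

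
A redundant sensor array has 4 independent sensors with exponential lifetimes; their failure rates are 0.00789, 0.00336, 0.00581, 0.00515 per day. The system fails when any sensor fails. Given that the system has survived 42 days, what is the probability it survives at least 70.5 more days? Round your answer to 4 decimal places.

0.2089

Time to first failure ~ Exp(Σλ) with Σλ = 0.02221.
By memorylessness, P(T > 42+70.5 | T > 42) = P(T > 70.5) = e^(−0.02221·70.5) ≈ 0.2089.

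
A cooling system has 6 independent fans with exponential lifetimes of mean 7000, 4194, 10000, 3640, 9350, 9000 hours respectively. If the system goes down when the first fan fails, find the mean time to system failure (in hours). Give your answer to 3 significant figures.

The first failure time is exponential with rate Σλ_i = 1/7000 + 1/4194 + 1/10000 + 1/3640 + 1/9350 + 1/9000 = 0.000974081 per hour.
E[min] = 1/Σλ = 1/0.000974081 = 1026.61 hours.

1030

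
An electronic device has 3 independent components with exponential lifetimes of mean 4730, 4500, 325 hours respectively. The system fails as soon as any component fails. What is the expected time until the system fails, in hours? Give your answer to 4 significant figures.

The first failure time is exponential with rate Σλ_i = 1/4730 + 1/4500 + 1/325 = 0.00351056 per hour.
E[min] = 1/Σλ = 1/0.00351056 = 284.855 hours.

284.9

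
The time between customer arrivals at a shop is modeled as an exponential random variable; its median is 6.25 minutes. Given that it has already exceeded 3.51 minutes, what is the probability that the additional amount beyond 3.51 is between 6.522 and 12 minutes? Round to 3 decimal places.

For an exponential, median = ln(2)/λ, so λ = ln 2 / 6.25 = 0.110904 per minute.
Memoryless: the residual past 3.51 is again Exp(λ).
P(6.522 < residual < 12) = e^(−λ·6.522) − e^(−λ·12) = 0.48514 − 0.26425 ≈ 0.221.

0.221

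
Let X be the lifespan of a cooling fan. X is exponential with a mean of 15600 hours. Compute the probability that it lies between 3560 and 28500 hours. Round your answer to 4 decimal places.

The rate is λ = 1/15600 = 0.0000641026 per hour.
P(3560 < X < 28500) = e^(−λ·3560) − e^(−λ·28500) = 0.79596 − 0.16091 ≈ 0.6351.

0.6351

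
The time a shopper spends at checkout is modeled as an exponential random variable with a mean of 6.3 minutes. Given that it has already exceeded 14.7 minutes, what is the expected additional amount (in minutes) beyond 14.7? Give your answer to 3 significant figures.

6.30

The rate is λ = 1/6.3 = 0.15873 per minute.
By memorylessness, the remaining amount past any threshold is again Exp(λ) with mean 1/λ = 6.3 minutes.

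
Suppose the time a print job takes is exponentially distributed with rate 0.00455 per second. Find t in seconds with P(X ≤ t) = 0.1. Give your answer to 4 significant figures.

Set 1 − e^(−λt) = 0.1, so t = −ln(0.9)/λ = 0.10536/0.00455 ≈ 23.1562 seconds.

23.16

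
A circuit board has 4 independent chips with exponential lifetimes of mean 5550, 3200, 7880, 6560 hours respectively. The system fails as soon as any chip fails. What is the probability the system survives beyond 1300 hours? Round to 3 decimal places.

The first failure time is exponential with rate Σλ_i = 1/5550 + 1/3200 + 1/7880 + 1/6560 = 0.000772023 per hour.
P(min > 1300) = e^(−0.000772023·1300) = e^(−1.0036) ≈ 0.367.

0.367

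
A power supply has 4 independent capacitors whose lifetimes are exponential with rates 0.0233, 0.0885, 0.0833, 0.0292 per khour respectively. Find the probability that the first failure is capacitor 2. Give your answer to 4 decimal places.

0.3946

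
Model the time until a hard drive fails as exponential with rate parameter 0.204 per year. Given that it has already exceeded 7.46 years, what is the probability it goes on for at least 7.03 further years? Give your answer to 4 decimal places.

By the memoryless property, P(X > 7.46+7.03 | X > 7.46) = P(X > 7.03).
P(X > 7.03) = e^(−1.4341) ≈ 0.2383.

0.2383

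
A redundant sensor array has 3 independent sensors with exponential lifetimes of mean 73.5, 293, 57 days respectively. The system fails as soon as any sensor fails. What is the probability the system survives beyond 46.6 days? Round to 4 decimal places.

The first failure time is exponential with rate Σλ_i = 1/73.5 + 1/293 + 1/57 = 0.0345623 per day.
P(min > 46.6) = e^(−0.0345623·46.6) = e^(−1.6106) ≈ 0.1998.

0.1998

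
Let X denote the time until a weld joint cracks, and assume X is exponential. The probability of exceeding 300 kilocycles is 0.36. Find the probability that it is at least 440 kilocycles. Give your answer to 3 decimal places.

e^(−λ·300) = 0.36 ⇒ λ = −ln(0.36)/300 = 0.0034055.
P(X > 440) = e^(−0.0034055·440) = e^(−1.4984) ≈ 0.223.

0.223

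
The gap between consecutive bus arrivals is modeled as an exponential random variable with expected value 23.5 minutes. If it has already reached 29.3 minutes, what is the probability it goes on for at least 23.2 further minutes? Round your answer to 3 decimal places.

The rate is λ = 1/23.5 = 0.0425532 per minute.
The exponential is memoryless, so the remaining time is again Exp(λ): the condition X > 29.3 is irrelevant.
P(X > 23.2) = e^(−0.98723) ≈ 0.373.

0.373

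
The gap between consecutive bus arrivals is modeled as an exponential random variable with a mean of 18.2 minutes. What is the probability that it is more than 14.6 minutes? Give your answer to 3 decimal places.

0.448

The rate is λ = 1/18.2 = 0.0549451 per minute.
P(X > 14.6) = e^(−λ·14.6) = e^(−0.8022) ≈ 0.448.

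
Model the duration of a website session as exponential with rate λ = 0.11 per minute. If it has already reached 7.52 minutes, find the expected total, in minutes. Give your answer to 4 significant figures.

By memorylessness, E[X | X > 7.52] = 7.52 + 1/λ = 7.52 + 9.09091 = 16.6109 minutes.

16.61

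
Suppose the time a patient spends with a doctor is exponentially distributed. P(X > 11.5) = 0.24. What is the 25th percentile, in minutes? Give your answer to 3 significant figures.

2.32

e^(−λ·11.5) = 0.24 ⇒ λ = −ln(0.24)/11.5 = 0.124097.
25th percentile: 1 − e^(−λt) = 0.25, t = −ln(0.75)/λ = 2.3182 minutes.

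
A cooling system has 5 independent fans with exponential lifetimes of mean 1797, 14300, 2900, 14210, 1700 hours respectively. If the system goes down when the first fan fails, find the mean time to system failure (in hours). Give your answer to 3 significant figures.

The first failure time is exponential with rate Σλ_i = 1/1797 + 1/14300 + 1/2900 + 1/14210 + 1/1700 = 0.00162985 per hour.
E[min] = 1/Σλ = 1/0.00162985 = 613.554 hours.

614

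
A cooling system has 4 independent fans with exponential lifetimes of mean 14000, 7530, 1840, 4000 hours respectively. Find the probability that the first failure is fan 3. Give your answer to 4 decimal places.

0.5447

Rates: λ_i = 1/mean_i → 0.0000714286, 0.000132802, 0.000543478, 0.00025; Σλ = 0.000997709.
P(fan 3 first) = λ_3/Σλ = 0.000543478/0.000997709 ≈ 0.5447.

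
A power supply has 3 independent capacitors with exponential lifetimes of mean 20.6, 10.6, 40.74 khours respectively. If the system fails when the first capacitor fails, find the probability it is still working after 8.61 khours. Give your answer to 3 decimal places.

0.237

The first failure time is exponential with rate Σλ_i = 1/20.6 + 1/10.6 + 1/40.74 = 0.167429 per khour.
P(min > 8.61) = e^(−0.167429·8.61) = e^(−1.4416) ≈ 0.237.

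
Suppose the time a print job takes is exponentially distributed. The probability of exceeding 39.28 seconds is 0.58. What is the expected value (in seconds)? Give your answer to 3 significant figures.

e^(−λ·39.28) = 0.58 ⇒ λ = −ln(0.58)/39.28 = 0.0138678.
Mean = 1/λ = 72.1095 seconds.

72.1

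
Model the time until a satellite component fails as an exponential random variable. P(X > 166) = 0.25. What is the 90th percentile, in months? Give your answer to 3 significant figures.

276

e^(−λ·166) = 0.25 ⇒ λ = −ln(0.25)/166 = 0.00835117.
90th percentile: 1 − e^(−λt) = 0.9, t = −ln(0.1)/λ = 275.72 months.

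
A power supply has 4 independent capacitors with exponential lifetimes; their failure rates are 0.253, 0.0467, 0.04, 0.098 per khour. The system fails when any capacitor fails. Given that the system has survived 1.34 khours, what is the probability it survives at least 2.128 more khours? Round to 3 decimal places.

0.394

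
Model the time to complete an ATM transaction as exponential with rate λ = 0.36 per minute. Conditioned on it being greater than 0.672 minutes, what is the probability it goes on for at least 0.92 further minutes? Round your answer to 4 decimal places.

The exponential is memoryless, so the remaining time is again Exp(λ): the condition X > 0.672 is irrelevant.
P(X > 0.92) = e^(−0.3312) ≈ 0.7181.

0.7181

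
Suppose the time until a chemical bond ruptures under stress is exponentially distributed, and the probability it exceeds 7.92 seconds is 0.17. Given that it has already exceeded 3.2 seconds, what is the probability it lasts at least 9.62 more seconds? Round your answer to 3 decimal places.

0.116

From e^(−λ·7.92) = 0.17, λ = −ln(0.17)/7.92 = 0.223732.
Memoryless: P(X > 3.2+9.62 | X > 3.2) = P(X > 9.62) = e^(−0.223732·9.62) ≈ 0.116.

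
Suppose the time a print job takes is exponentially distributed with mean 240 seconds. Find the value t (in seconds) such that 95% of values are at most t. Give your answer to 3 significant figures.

719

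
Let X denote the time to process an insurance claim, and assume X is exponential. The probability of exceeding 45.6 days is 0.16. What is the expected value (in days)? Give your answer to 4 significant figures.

e^(−λ·45.6) = 0.16 ⇒ λ = −ln(0.16)/45.6 = 0.0401882.
Mean = 1/λ = 24.8829 days.

24.88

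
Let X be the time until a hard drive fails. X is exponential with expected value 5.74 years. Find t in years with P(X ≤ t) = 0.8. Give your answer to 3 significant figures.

The rate is λ = 1/5.74 = 0.174216 per year.
Set 1 − e^(−λt) = 0.8, so t = −ln(0.2)/λ = 1.6094/0.174216 ≈ 9.23817 years.

9.24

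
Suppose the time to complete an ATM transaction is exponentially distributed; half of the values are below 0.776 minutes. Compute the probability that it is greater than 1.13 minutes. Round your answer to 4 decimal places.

0.3645

For an exponential, median = ln(2)/λ, so λ = ln 2 / 0.776 = 0.893231 per minute.
P(X > 1.13) = e^(−λ·1.13) = e^(−1.0094) ≈ 0.3645.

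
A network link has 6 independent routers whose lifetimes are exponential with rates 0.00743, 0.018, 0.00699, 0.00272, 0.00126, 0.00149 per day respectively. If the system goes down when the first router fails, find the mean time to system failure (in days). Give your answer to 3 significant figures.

26.4

The time to first failure is exponential with rate Σλ = 0.00743 + 0.018 + 0.00699 + 0.00272 + 0.00126 + 0.00149 = 0.03789.
E[min] = 1/Σλ = 1/0.03789 = 26.3922 days.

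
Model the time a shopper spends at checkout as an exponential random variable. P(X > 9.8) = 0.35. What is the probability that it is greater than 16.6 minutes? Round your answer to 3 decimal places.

0.169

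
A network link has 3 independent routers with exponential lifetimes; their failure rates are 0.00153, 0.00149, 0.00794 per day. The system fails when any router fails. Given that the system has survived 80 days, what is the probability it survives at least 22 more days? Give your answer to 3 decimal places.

Time to first failure ~ Exp(Σλ) with Σλ = 0.01096.
By memorylessness, P(T > 80+22 | T > 80) = P(T > 22) = e^(−0.01096·22) ≈ 0.786.

0.786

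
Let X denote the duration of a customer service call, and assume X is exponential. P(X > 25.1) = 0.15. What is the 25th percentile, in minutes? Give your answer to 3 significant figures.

e^(−λ·25.1) = 0.15 ⇒ λ = −ln(0.15)/25.1 = 0.0755825.
25th percentile: 1 − e^(−λt) = 0.25, t = −ln(0.75)/λ = 3.8062 minutes.

3.81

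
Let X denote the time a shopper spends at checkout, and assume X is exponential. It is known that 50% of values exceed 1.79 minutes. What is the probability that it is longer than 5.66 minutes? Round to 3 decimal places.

0.112

e^(−λ·1.79) = 0.50 ⇒ λ = −ln(0.50)/1.79 = 0.387233.
P(X > 5.66) = e^(−0.387233·5.66) = e^(−2.1917) ≈ 0.112.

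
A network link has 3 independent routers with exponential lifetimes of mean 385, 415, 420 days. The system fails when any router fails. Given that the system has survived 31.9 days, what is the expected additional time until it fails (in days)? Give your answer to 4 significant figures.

First-failure rate Σλ = 1/385 + 1/415 + 1/420 = 0.00738799.
By memorylessness the expected residual is 1/Σλ = 135.355 days, regardless of the 31.9 already elapsed.

135.4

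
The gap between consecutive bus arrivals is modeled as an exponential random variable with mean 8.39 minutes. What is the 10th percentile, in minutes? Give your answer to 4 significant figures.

The rate is λ = 1/8.39 = 0.11919 per minute.
Set 1 − e^(−λt) = 0.1, so t = −ln(0.9)/λ = 0.10536/0.11919 ≈ 0.883975 minutes.

0.8840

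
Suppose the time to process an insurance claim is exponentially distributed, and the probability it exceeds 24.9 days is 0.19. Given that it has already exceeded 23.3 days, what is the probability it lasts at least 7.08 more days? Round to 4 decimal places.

0.6236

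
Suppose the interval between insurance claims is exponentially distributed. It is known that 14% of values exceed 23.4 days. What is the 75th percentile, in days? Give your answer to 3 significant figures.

16.5

e^(−λ·23.4) = 0.14 ⇒ λ = −ln(0.14)/23.4 = 0.0840219.
75th percentile: 1 − e^(−λt) = 0.75, t = −ln(0.25)/λ = 16.4992 days.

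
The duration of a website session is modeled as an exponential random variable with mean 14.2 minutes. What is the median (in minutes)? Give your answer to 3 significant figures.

The rate is λ = 1/14.2 = 0.0704225 per minute.
Set 1 − e^(−λt) = 0.5, so t = −ln(0.5)/λ = 0.69315/0.0704225 ≈ 9.84269 minutes.

9.84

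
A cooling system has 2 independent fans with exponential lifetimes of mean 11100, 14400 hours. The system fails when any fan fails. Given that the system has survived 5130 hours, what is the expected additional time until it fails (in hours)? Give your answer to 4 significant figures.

First-failure rate Σλ = 1/11100 + 1/14400 = 0.000159535.
By memorylessness the expected residual is 1/Σλ = 6268.24 hours, regardless of the 5130 already elapsed.

6268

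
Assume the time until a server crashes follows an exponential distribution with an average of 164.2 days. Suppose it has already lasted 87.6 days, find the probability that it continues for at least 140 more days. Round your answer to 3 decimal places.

The rate is λ = 1/164.2 = 0.00609013 per day.
P(X > s+t | X > s) = e^(−λ(s+t))/e^(−λs) = e^(−λt), independent of s = 87.6.
P(X > 140) = e^(−0.85262) ≈ 0.426.

0.426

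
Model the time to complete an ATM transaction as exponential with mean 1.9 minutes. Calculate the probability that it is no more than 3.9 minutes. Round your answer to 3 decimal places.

The rate is λ = 1/1.9 = 0.526316 per minute.
P(X ≤ 3.9) = 1 − e^(−λ·3.9) = 1 − e^(−2.0526) ≈ 0.872.

0.872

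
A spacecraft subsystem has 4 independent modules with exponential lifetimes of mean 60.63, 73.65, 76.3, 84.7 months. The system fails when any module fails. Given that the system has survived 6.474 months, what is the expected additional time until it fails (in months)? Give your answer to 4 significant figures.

18.19

First-failure rate Σλ = 1/60.63 + 1/73.65 + 1/76.3 + 1/84.7 = 0.0549838.
By memorylessness the expected residual is 1/Σλ = 18.1872 months, regardless of the 6.474 already elapsed.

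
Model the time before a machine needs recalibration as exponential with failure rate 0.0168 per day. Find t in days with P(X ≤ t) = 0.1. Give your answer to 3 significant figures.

6.27

Set 1 − e^(−λt) = 0.1, so t = −ln(0.9)/λ = 0.10536/0.0168 ≈ 6.27146 days.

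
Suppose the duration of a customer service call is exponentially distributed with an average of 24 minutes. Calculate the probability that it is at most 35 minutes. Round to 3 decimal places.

0.767

The rate is λ = 1/24 = 0.0416667 per minute.
P(X ≤ 35) = 1 − e^(−λ·35) = 1 − e^(−1.4583) ≈ 0.767.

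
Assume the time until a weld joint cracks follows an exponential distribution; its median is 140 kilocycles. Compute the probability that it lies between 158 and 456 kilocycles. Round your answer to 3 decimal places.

For an exponential, median = ln(2)/λ, so λ = ln 2 / 140 = 0.00495105 per kilocycle.
P(158 < X < 456) = e^(−λ·158) − e^(−λ·456) = 0.45737 − 0.10459 ≈ 0.353.

0.353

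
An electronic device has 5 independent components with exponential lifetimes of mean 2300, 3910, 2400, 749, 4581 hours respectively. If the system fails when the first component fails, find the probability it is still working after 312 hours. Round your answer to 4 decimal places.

0.4360

The first failure time is exponential with rate Σλ_i = 1/2300 + 1/3910 + 1/2400 + 1/749 + 1/4581 = 0.00266061 per hour.
P(min > 312) = e^(−0.00266061·312) = e^(−0.83011) ≈ 0.4360.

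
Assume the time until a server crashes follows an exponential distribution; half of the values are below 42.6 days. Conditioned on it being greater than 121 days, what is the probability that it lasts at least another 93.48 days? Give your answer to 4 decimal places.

For an exponential, median = ln(2)/λ, so λ = ln 2 / 42.6 = 0.0162711 per day.
P(X > s+t | X > s) = e^(−λ(s+t))/e^(−λs) = e^(−λt), independent of s = 121.
P(X > 93.48) = e^(−1.521) ≈ 0.2185.

0.2185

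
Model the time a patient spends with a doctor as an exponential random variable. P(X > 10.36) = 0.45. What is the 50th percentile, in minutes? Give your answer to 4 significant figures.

e^(−λ·10.36) = 0.45 ⇒ λ = −ln(0.45)/10.36 = 0.077076.
50th percentile: 1 − e^(−λt) = 0.5, t = −ln(0.5)/λ = 8.99303 minutes.

8.993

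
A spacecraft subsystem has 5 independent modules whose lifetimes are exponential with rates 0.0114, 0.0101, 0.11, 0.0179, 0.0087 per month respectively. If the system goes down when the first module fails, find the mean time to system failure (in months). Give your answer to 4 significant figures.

6.325

The time to first failure is exponential with rate Σλ = 0.0114 + 0.0101 + 0.11 + 0.0179 + 0.0087 = 0.1581.
E[min] = 1/Σλ = 1/0.1581 = 6.32511 months.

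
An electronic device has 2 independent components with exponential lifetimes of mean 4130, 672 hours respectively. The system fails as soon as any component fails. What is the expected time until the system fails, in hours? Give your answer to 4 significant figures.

The first failure time is exponential with rate Σλ_i = 1/4130 + 1/672 = 0.00173023 per hour.
E[min] = 1/Σλ = 1/0.00173023 = 577.959 hours.

578.0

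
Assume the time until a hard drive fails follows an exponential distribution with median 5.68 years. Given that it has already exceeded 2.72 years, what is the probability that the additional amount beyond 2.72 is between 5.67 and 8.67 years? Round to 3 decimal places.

0.153

For an exponential, median = ln(2)/λ, so λ = ln 2 / 5.68 = 0.122033 per year.
Memoryless: the residual past 2.72 is again Exp(λ).
P(5.67 < residual < 8.67) = e^(−λ·5.67) − e^(−λ·8.67) = 0.50061 − 0.34714 ≈ 0.153.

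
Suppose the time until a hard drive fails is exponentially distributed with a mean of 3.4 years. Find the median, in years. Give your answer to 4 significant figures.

The rate is λ = 1/3.4 = 0.294118 per year.
Set 1 − e^(−λt) = 0.5, so t = −ln(0.5)/λ = 0.69315/0.294118 ≈ 2.3567 years.

2.357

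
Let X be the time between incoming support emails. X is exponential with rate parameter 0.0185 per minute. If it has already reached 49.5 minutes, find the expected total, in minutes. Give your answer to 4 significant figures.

By memorylessness, E[X | X > 49.5] = 49.5 + 1/λ = 49.5 + 54.0541 = 103.554 minutes.

103.6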